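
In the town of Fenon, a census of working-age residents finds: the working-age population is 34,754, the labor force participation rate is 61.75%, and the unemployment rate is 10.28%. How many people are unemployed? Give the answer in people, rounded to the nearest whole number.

About 2,206 are unemployed.

Labor force = 0.6175 × 34,754 = 21,461.
Unemployed = 0.1028 × 21,461 ≈ 2,206.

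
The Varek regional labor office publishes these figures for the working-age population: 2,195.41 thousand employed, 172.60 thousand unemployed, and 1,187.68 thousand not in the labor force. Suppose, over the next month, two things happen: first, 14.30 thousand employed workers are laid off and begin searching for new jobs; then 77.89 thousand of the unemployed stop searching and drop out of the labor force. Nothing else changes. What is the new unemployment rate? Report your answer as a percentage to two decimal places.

Initially, labor force = 2,195.41 + 172.60 = 2,368.01 thousand, so u = 172.60/2,368.01 = 7.29%.
After the first change, employed falls and unemployed rises by 14.30; labor force unchanged → E = 2,181.11, U = 186.90, labor force = 2,368.01 thousand.
After the second change, unemployed and labor force both fall by 77.89 → E = 2,181.11, U = 109.01, labor force = 2,290.12 thousand.
New unemployment rate = 109.01 / 2,290.12 = 4.76%.

New unemployment rate ≈ 4.76%.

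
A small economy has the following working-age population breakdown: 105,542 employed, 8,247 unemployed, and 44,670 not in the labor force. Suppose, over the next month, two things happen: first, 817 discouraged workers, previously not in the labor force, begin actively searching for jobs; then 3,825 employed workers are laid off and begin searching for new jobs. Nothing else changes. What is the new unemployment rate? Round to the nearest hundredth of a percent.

New unemployment rate ≈ 11.25%.

Initially, labor force = 105,542 + 8,247 = 113,789, so u = 8,247/113,789 = 7.25%.
After the first change, unemployed and labor force both rise by 817 → E = 105,542, U = 9,064, labor force = 114,606.
After the second change, employed falls and unemployed rises by 3,825; labor force unchanged → E = 101,717, U = 12,889, labor force = 114,606.
New unemployment rate = 12,889 / 114,606 = 11.25%.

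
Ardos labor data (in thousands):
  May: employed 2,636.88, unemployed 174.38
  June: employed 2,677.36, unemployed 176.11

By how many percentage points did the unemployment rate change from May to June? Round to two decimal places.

May: labor force = 2,636.88 + 174.38 = 2,811.26; u = 174.38/2,811.26 = 6.20%.
June: labor force = 2,677.36 + 176.11 = 2,853.47; u = 176.11/2,853.47 = 6.17%.
Change = 6.17% − 6.20% = −0.03 pp.

The unemployment rate changed by −0.03 percentage points.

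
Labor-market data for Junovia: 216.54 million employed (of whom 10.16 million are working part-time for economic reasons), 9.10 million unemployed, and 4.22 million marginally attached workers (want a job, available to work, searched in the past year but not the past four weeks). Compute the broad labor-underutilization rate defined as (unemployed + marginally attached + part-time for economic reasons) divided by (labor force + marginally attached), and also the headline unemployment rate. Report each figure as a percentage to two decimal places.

Labor force = 216.54 + 9.10 = 225.64 million.
Numerator = 9.10 + 4.22 + 10.16 = 23.48 million.
Denominator = 225.64 + 4.22 = 229.86 million.
Broad rate = 23.48 / 229.86 = 10.21%.
Headline unemployment rate = 9.10 / 225.64 = 4.03%.

Broad underutilization rate ≈ 10.21%; headline unemployment rate ≈ 4.03%.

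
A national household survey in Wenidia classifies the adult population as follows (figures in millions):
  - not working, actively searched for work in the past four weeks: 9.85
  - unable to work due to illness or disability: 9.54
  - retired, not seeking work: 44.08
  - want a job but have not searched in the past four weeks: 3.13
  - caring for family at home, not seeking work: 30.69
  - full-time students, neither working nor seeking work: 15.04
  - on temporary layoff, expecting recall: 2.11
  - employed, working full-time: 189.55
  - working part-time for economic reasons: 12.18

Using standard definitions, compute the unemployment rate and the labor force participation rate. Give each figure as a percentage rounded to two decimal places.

Employed = 189.55 + 12.18 = 201.73 million (anyone who worked, including part-time for economic reasons, counts as employed).
Unemployed = 9.85 + 2.11 = 11.96 million (jobless and actively searching, or on temporary layoff).
Labor force = 201.73 + 11.96 = 213.69 million.
Not in labor force = 9.54 + 44.08 + 3.13 + 30.69 + 15.04 = 102.48 million (those not working and not actively searching are outside the labor force — including those who want a job but have given up searching).
Civilian working-age population = 213.69 + 102.48 = 316.17 million.
Unemployment rate = 11.96 / 213.69 = 5.60%.
Labor force participation rate = 213.69 / 316.17 = 67.59%.

Unemployment rate ≈ 5.60%; labor force participation rate ≈ 67.59%.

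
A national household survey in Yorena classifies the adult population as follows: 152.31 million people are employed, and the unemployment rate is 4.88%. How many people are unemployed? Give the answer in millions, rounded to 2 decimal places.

About 7.81 million are unemployed.

Let U be the number unemployed. The labor force is E + U, and U/(E+U) = 0.0488.
So U = 0.0488 × 152.31 / (1 − 0.0488) = 7.4327 / 0.9512 ≈ 7.81 million.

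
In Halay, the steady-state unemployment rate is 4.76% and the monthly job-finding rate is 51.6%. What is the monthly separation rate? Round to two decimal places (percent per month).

From u* = s/(s+f): s = u·f/(1−u).
s = 0.0476 × 51.6 / (1 − 0.0476) = 2.4562 / 0.9524 ≈ 2.58% per month.

Separation rate ≈ 2.58% per month.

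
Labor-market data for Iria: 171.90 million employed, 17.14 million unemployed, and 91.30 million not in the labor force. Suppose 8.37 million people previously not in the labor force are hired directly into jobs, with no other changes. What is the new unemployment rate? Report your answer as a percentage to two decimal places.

New unemployment rate ≈ 8.68%.

Initially, labor force = 171.90 + 17.14 = 189.04 million, so u = 17.14/189.04 = 9.07%.
After the change, employed and labor force both rise by 8.37; unemployed unchanged → E = 180.27, U = 17.14, labor force = 197.41 million.
New unemployment rate = 17.14 / 197.41 = 8.68%.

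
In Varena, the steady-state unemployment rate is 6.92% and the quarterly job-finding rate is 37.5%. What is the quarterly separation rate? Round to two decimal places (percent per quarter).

Separation rate ≈ 2.79% per quarter.

From u* = s/(s+f): s = u·f/(1−u).
s = 0.0692 × 37.5 / (1 − 0.0692) = 2.5950 / 0.9308 ≈ 2.79% per quarter.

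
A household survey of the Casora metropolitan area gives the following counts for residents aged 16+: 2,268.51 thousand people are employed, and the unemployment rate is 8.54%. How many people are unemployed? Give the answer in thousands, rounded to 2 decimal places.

Let U be the number unemployed. The labor force is E + U, and U/(E+U) = 0.0854.
So U = 0.0854 × 2,268.51 / (1 − 0.0854) = 193.7308 / 0.9146 ≈ 211.82 thousand.

About 211.82 thousand are unemployed.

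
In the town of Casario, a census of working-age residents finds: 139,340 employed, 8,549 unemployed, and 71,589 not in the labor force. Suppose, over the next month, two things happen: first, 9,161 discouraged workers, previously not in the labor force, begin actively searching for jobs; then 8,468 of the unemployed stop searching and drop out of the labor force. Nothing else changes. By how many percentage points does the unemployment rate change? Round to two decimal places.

The unemployment rate changes by +0.44 percentage points.

Initially, labor force = 139,340 + 8,549 = 147,889, so u = 8,549/147,889 = 5.78%.
After the first change, unemployed and labor force both rise by 9,161 → E = 139,340, U = 17,710, labor force = 157,050.
After the second change, unemployed and labor force both fall by 8,468 → E = 139,340, U = 9,242, labor force = 148,582.
New unemployment rate = 9,242 / 148,582 = 6.22%.
Change = 6.22% − 5.78% = +0.44 percentage points.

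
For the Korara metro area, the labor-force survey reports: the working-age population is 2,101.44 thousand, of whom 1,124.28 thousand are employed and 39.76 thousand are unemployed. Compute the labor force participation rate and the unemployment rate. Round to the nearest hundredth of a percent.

Labor force = employed + unemployed = 1,124.28 + 39.76 = 1,164.04 thousand.
Unemployment rate = 39.76 / 1,164.04 = 3.42%.
Labor force participation rate = 1,164.04 / 2,101.44 = 55.39%.

Labor force participation rate ≈ 55.39%; unemployment rate ≈ 3.42%.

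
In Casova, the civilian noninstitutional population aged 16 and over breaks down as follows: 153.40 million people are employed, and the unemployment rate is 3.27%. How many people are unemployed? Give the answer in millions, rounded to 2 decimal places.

Let U be the number unemployed. The labor force is E + U, and U/(E+U) = 0.0327.
So U = 0.0327 × 153.40 / (1 − 0.0327) = 5.0162 / 0.9673 ≈ 5.19 million.

About 5.19 million are unemployed.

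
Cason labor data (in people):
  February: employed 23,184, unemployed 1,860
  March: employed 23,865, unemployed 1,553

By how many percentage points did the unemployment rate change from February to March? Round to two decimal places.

The unemployment rate changed by −1.32 percentage points.

February: labor force = 23,184 + 1,860 = 25,044; u = 1,860/25,044 = 7.43%.
March: labor force = 23,865 + 1,553 = 25,418; u = 1,553/25,418 = 6.11%.
Change = 6.11% − 7.43% = −1.32 pp.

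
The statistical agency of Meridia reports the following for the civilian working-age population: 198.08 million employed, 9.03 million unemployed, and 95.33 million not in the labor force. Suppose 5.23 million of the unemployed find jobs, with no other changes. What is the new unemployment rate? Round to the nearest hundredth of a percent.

Initially, labor force = 198.08 + 9.03 = 207.11 million, so u = 9.03/207.11 = 4.36%.
After the change, unemployed falls and employed rises by 5.23; labor force unchanged → E = 203.31, U = 3.80, labor force = 207.11 million.
New unemployment rate = 3.80 / 207.11 = 1.83%.

New unemployment rate ≈ 1.83%.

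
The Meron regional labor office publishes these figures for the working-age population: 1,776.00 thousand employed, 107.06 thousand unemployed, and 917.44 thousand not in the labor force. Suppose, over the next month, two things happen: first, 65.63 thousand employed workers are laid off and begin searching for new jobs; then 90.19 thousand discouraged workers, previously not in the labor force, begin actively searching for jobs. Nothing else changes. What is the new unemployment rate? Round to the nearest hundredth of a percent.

Initially, labor force = 1,776.00 + 107.06 = 1,883.06 thousand, so u = 107.06/1,883.06 = 5.69%.
After the first change, employed falls and unemployed rises by 65.63; labor force unchanged → E = 1,710.37, U = 172.69, labor force = 1,883.06 thousand.
After the second change, unemployed and labor force both rise by 90.19 → E = 1,710.37, U = 262.88, labor force = 1,973.25 thousand.
New unemployment rate = 262.88 / 1,973.25 = 13.32%.

New unemployment rate ≈ 13.32%.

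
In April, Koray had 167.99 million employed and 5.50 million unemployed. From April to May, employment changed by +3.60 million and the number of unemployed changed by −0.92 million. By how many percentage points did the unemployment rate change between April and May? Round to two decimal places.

The unemployment rate changed by −0.57 percentage points.

April: labor force = 167.99 + 5.50 = 173.49; u = 5.50/173.49 = 3.17%.
May: labor force = 171.59 + 4.58 = 176.17; u = 4.58/176.17 = 2.60%.
Change = 2.60% − 3.17% = −0.57 pp.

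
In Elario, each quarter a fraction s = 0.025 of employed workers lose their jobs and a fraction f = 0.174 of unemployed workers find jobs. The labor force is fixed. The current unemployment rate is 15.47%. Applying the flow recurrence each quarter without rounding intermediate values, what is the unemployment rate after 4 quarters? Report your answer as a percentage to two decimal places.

With a fixed labor force, u_{t+1} = u_t + s·(1−u_t) − f·u_t = u_t·(1−s−f) + s.
Here 1−s−f = 0.801 and s = 0.025.
u_1 = 0.154700 × 0.801 + 0.025 = 0.148915.
u_2 = 0.148915 × 0.801 + 0.025 = 0.144281.
u_3 = 0.144281 × 0.801 + 0.025 = 0.140569.
u_4 = 0.140569 × 0.801 + 0.025 = 0.137596.

Unemployment rate after four quarters ≈ 13.76%.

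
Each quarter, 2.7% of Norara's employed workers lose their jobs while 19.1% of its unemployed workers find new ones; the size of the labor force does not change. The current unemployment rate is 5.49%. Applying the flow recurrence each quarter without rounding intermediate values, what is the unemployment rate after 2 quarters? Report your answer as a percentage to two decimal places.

Unemployment rate after two quarters ≈ 8.17%.

With a fixed labor force, u_{t+1} = u_t + s·(1−u_t) − f·u_t = u_t·(1−s−f) + s.
Here 1−s−f = 0.782 and s = 0.027.
u_1 = 0.054900 × 0.782 + 0.027 = 0.069932.
u_2 = 0.069932 × 0.782 + 0.027 = 0.081687.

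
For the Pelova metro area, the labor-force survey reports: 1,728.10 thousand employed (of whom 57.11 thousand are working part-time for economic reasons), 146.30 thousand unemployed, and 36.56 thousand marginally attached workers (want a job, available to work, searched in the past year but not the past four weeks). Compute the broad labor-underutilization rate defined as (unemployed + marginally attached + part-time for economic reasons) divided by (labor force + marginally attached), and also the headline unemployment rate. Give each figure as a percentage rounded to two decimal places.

Labor force = 1,728.10 + 146.30 = 1,874.40 thousand.
Numerator = 146.30 + 36.56 + 57.11 = 239.97 thousand.
Denominator = 1,874.40 + 36.56 = 1,910.96 thousand.
Broad rate = 239.97 / 1,910.96 = 12.56%.
Headline unemployment rate = 146.30 / 1,874.40 = 7.81%.

Broad underutilization rate ≈ 12.56%; headline unemployment rate ≈ 7.81%.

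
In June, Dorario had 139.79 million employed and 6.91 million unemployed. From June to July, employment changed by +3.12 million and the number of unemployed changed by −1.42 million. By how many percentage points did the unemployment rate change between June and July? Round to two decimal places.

June: labor force = 139.79 + 6.91 = 146.70; u = 6.91/146.70 = 4.71%.
July: labor force = 142.91 + 5.49 = 148.40; u = 5.49/148.40 = 3.70%.
Change = 3.70% − 4.71% = −1.01 pp.

The unemployment rate changed by −1.01 percentage points.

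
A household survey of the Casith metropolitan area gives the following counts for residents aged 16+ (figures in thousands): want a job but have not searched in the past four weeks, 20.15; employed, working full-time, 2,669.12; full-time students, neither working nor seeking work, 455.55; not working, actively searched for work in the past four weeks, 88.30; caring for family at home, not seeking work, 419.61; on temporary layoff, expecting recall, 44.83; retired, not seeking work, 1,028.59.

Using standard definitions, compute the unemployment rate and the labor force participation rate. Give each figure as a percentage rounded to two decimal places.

Unemployment rate ≈ 4.75%; labor force participation rate ≈ 59.29%.

Employed = 2,669.12 thousand.
Unemployed = 88.30 + 44.83 = 133.13 thousand (jobless and actively searching, or on temporary layoff).
Labor force = 2,669.12 + 133.13 = 2,802.25 thousand.
Not in labor force = 20.15 + 455.55 + 419.61 + 1,028.59 = 1,923.90 thousand (those not working and not actively searching are outside the labor force — including those who want a job but have given up searching).
Civilian working-age population = 2,802.25 + 1,923.90 = 4,726.15 thousand.
Unemployment rate = 133.13 / 2,802.25 = 4.75%.
Labor force participation rate = 2,802.25 / 4,726.15 = 59.29%.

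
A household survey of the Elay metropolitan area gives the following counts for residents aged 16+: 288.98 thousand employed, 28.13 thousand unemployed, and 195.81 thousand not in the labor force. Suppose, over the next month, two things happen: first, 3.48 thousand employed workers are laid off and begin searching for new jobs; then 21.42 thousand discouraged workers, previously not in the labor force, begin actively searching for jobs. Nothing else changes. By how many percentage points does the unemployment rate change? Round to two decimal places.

Initially, labor force = 288.98 + 28.13 = 317.11 thousand, so u = 28.13/317.11 = 8.87%.
After the first change, employed falls and unemployed rises by 3.48; labor force unchanged → E = 285.50, U = 31.61, labor force = 317.11 thousand.
After the second change, unemployed and labor force both rise by 21.42 → E = 285.50, U = 53.03, labor force = 338.53 thousand.
New unemployment rate = 53.03 / 338.53 = 15.66%.
Change = 15.66% − 8.87% = +6.79 percentage points.

The unemployment rate changes by +6.79 percentage points.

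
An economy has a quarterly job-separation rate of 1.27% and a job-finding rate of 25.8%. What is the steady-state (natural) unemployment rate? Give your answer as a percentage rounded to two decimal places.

At steady state the flows balance: s·E = f·U, so U/(E+U) = s/(s+f).
u* = 1.27 / (1.27 + 25.8) = 1.27 / 27.07 = 4.69%.

Steady-state unemployment rate ≈ 4.69%.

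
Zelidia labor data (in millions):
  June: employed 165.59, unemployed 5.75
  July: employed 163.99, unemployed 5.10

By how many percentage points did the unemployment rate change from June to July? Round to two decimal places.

The unemployment rate changed by −0.34 percentage points.

June: labor force = 165.59 + 5.75 = 171.34; u = 5.75/171.34 = 3.36%.
July: labor force = 163.99 + 5.10 = 169.09; u = 5.10/169.09 = 3.02%.
Change = 3.02% − 3.36% = −0.34 pp.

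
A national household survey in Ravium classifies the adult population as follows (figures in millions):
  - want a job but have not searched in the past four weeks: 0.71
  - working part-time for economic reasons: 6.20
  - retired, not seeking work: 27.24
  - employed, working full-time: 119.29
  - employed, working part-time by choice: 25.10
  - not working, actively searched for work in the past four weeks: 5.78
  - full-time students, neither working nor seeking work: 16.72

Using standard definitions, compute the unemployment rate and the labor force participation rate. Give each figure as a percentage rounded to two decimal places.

Unemployment rate ≈ 3.70%; labor force participation rate ≈ 77.78%.

Employed = 6.20 + 119.29 + 25.10 = 150.59 million (anyone who worked, including part-time for economic reasons, counts as employed).
Unemployed = 5.78 million.
Labor force = 150.59 + 5.78 = 156.37 million.
Not in labor force = 0.71 + 27.24 + 16.72 = 44.67 million (those not working and not actively searching are outside the labor force — including those who want a job but have given up searching).
Civilian working-age population = 156.37 + 44.67 = 201.04 million.
Unemployment rate = 5.78 / 156.37 = 3.70%.
Labor force participation rate = 156.37 / 201.04 = 77.78%.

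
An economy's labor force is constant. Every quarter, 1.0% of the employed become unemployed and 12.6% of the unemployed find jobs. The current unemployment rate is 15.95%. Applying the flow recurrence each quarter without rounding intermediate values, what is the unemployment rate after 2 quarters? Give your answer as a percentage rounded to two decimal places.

With a fixed labor force, u_{t+1} = u_t + s·(1−u_t) − f·u_t = u_t·(1−s−f) + s.
Here 1−s−f = 0.864 and s = 0.010.
u_1 = 0.159500 × 0.864 + 0.010 = 0.147808.
u_2 = 0.147808 × 0.864 + 0.010 = 0.137706.

Unemployment rate after two quarters ≈ 13.77%.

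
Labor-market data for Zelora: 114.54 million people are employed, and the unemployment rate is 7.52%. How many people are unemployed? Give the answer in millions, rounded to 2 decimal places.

Let U be the number unemployed. The labor force is E + U, and U/(E+U) = 0.0752.
So U = 0.0752 × 114.54 / (1 − 0.0752) = 8.6134 / 0.9248 ≈ 9.31 million.

About 9.31 million are unemployed.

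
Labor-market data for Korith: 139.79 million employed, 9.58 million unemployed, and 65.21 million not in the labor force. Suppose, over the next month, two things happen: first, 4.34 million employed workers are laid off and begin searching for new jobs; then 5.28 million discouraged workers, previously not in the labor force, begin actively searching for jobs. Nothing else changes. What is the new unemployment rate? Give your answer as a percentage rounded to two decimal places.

New unemployment rate ≈ 12.42%.

Initially, labor force = 139.79 + 9.58 = 149.37 million, so u = 9.58/149.37 = 6.41%.
After the first change, employed falls and unemployed rises by 4.34; labor force unchanged → E = 135.45, U = 13.92, labor force = 149.37 million.
After the second change, unemployed and labor force both rise by 5.28 → E = 135.45, U = 19.20, labor force = 154.65 million.
New unemployment rate = 19.20 / 154.65 = 12.42%.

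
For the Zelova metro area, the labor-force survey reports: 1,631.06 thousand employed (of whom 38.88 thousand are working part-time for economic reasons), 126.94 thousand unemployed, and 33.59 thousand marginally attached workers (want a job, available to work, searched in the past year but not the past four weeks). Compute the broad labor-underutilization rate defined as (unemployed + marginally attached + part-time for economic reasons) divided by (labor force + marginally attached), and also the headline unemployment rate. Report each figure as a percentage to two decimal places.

Labor force = 1,631.06 + 126.94 = 1,758.00 thousand.
Numerator = 126.94 + 33.59 + 38.88 = 199.41 thousand.
Denominator = 1,758.00 + 33.59 = 1,791.59 thousand.
Broad rate = 199.41 / 1,791.59 = 11.13%.
Headline unemployment rate = 126.94 / 1,758.00 = 7.22%.

Broad underutilization rate ≈ 11.13%; headline unemployment rate ≈ 7.22%.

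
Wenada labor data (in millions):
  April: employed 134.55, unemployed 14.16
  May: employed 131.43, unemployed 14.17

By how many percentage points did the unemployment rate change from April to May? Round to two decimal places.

The unemployment rate changed by +0.21 percentage points.

April: labor force = 134.55 + 14.16 = 148.71; u = 14.16/148.71 = 9.52%.
May: labor force = 131.43 + 14.17 = 145.60; u = 14.17/145.60 = 9.73%.
Change = 9.73% − 9.52% = +0.21 pp.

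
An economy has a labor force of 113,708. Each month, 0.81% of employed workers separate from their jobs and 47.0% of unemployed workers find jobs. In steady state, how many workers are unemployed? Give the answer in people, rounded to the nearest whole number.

About 1,926 are unemployed in steady state.

Steady-state unemployment rate u* = s/(s+f) = 0.81/(0.81+47.0) = 0.016942.
Unemployed = u* × labor force = 0.016942 × 113,708 ≈ 1,926.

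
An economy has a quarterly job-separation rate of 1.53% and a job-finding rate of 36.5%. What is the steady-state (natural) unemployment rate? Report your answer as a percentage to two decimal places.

Steady-state unemployment rate ≈ 4.02%.

At steady state the flows balance: s·E = f·U, so U/(E+U) = s/(s+f).
u* = 1.53 / (1.53 + 36.5) = 1.53 / 38.03 = 4.02%.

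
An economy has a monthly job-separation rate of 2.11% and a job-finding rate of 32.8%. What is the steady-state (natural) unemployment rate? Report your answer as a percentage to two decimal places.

Steady-state unemployment rate ≈ 6.04%.

At steady state the flows balance: s·E = f·U, so U/(E+U) = s/(s+f).
u* = 2.11 / (2.11 + 32.8) = 2.11 / 34.91 = 6.04%.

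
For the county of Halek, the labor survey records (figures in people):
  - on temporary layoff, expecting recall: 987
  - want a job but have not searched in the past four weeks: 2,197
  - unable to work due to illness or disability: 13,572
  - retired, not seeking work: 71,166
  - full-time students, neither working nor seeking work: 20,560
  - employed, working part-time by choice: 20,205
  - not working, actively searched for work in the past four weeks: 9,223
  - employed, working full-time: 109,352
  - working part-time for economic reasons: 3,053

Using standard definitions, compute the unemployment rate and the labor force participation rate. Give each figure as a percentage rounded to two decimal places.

Unemployment rate ≈ 7.15%; labor force participation rate ≈ 57.06%.

Employed = 20,205 + 109,352 + 3,053 = 132,610 (anyone who worked, including part-time for economic reasons, counts as employed).
Unemployed = 987 + 9,223 = 10,210 (jobless and actively searching, or on temporary layoff).
Labor force = 132,610 + 10,210 = 142,820.
Not in labor force = 2,197 + 13,572 + 71,166 + 20,560 = 107,495 (those not working and not actively searching are outside the labor force — including those who want a job but have given up searching).
Civilian working-age population = 142,820 + 107,495 = 250,315.
Unemployment rate = 10,210 / 142,820 = 7.15%.
Labor force participation rate = 142,820 / 250,315 = 57.06%.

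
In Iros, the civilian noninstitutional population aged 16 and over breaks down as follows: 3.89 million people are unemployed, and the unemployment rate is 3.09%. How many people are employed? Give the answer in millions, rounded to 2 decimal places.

Labor force = U / u = 3.89 / 0.0309 ≈ 125.89 million.
Employed = labor force − unemployed = 125.89 − 3.89 = 122.00 million.

About 122.00 million are employed.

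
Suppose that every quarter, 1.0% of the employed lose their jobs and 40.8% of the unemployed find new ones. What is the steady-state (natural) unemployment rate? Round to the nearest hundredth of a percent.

Steady-state unemployment rate ≈ 2.39%.

At steady state the flows balance: s·E = f·U, so U/(E+U) = s/(s+f).
u* = 1.0 / (1.0 + 40.8) = 1.0 / 41.80 = 2.39%.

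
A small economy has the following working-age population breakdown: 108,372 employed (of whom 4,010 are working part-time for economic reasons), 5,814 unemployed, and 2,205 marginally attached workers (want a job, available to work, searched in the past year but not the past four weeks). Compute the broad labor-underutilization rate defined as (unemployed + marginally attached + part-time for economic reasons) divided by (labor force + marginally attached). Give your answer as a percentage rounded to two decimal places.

Labor force = 108,372 + 5,814 = 114,186.
Numerator = 5,814 + 2,205 + 4,010 = 12,029.
Denominator = 114,186 + 2,205 = 116,391.
Broad rate = 12,029 / 116,391 = 10.33%.

Broad underutilization rate ≈ 10.33%.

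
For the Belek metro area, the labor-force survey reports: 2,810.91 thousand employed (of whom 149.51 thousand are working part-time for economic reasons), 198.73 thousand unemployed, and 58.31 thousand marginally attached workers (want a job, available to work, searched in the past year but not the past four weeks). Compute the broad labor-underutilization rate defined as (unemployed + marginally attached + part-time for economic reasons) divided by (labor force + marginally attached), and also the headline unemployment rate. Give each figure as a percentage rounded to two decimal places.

Labor force = 2,810.91 + 198.73 = 3,009.64 thousand.
Numerator = 198.73 + 58.31 + 149.51 = 406.55 thousand.
Denominator = 3,009.64 + 58.31 = 3,067.95 thousand.
Broad rate = 406.55 / 3,067.95 = 13.25%.
Headline unemployment rate = 198.73 / 3,009.64 = 6.60%.

Broad underutilization rate ≈ 13.25%; headline unemployment rate ≈ 6.60%.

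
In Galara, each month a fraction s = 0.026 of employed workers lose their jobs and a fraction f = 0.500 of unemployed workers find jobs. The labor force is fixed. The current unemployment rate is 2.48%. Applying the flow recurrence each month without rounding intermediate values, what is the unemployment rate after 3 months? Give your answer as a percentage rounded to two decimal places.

With a fixed labor force, u_{t+1} = u_t + s·(1−u_t) − f·u_t = u_t·(1−s−f) + s.
Here 1−s−f = 0.474 and s = 0.026.
u_1 = 0.024800 × 0.474 + 0.026 = 0.037755.
u_2 = 0.037755 × 0.474 + 0.026 = 0.043896.
u_3 = 0.043896 × 0.474 + 0.026 = 0.046807.

Unemployment rate after three months ≈ 4.68%.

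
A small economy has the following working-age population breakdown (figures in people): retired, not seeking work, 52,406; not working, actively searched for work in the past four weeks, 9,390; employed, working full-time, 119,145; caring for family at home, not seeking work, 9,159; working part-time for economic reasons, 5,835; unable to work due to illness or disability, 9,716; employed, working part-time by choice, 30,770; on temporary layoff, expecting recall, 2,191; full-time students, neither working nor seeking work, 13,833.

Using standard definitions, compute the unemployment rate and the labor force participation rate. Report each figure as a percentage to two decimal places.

Unemployment rate ≈ 6.92%; labor force participation rate ≈ 66.28%.

Employed = 119,145 + 5,835 + 30,770 = 155,750 (anyone who worked, including part-time for economic reasons, counts as employed).
Unemployed = 9,390 + 2,191 = 11,581 (jobless and actively searching, or on temporary layoff).
Labor force = 155,750 + 11,581 = 167,331.
Not in labor force = 52,406 + 9,159 + 9,716 + 13,833 = 85,114 (those not working and not actively searching are outside the labor force).
Civilian working-age population = 167,331 + 85,114 = 252,445.
Unemployment rate = 11,581 / 167,331 = 6.92%.
Labor force participation rate = 167,331 / 252,445 = 66.28%.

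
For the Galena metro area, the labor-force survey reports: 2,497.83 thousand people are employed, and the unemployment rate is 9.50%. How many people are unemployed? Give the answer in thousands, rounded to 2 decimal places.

About 262.20 thousand are unemployed.

Let U be the number unemployed. The labor force is E + U, and U/(E+U) = 0.0950.
So U = 0.0950 × 2,497.83 / (1 − 0.0950) = 237.2938 / 0.9050 ≈ 262.20 thousand.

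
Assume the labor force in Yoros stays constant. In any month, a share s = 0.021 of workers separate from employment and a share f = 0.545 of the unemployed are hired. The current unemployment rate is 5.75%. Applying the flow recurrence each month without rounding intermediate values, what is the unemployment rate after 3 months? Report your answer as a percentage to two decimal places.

With a fixed labor force, u_{t+1} = u_t + s·(1−u_t) − f·u_t = u_t·(1−s−f) + s.
Here 1−s−f = 0.434 and s = 0.021.
u_1 = 0.057500 × 0.434 + 0.021 = 0.045955.
u_2 = 0.045955 × 0.434 + 0.021 = 0.040944.
u_3 = 0.040944 × 0.434 + 0.021 = 0.038770.

Unemployment rate after three months ≈ 3.88%.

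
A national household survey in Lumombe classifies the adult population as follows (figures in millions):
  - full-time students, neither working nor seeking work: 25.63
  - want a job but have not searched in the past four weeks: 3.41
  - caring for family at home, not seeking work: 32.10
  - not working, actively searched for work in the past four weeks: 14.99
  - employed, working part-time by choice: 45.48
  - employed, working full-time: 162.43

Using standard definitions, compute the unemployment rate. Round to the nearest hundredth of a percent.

Unemployment rate ≈ 6.72%.

Employed = 45.48 + 162.43 = 207.91 million.
Unemployed = 14.99 million.
Labor force = 207.91 + 14.99 = 222.90 million.
Unemployment rate = 14.99 / 222.90 = 6.72%.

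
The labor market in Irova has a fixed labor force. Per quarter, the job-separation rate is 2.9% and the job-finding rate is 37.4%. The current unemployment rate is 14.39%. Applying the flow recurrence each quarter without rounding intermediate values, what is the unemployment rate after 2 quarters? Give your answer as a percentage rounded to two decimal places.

With a fixed labor force, u_{t+1} = u_t + s·(1−u_t) − f·u_t = u_t·(1−s−f) + s.
Here 1−s−f = 0.597 and s = 0.029.
u_1 = 0.143900 × 0.597 + 0.029 = 0.114908.
u_2 = 0.114908 × 0.597 + 0.029 = 0.097600.

Unemployment rate after two quarters ≈ 9.76%.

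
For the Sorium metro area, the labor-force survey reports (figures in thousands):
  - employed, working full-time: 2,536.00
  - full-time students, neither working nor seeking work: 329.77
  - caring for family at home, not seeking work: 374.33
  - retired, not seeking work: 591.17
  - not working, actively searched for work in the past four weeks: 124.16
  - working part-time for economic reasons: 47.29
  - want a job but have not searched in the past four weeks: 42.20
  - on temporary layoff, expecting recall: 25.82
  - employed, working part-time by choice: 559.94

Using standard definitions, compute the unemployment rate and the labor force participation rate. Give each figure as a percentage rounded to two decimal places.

Employed = 2,536.00 + 47.29 + 559.94 = 3,143.23 thousand (anyone who worked, including part-time for economic reasons, counts as employed).
Unemployed = 124.16 + 25.82 = 149.98 thousand (jobless and actively searching, or on temporary layoff).
Labor force = 3,143.23 + 149.98 = 3,293.21 thousand.
Not in labor force = 329.77 + 374.33 + 591.17 + 42.20 = 1,337.47 thousand (those not working and not actively searching are outside the labor force — including those who want a job but have given up searching).
Civilian working-age population = 3,293.21 + 1,337.47 = 4,630.68 thousand.
Unemployment rate = 149.98 / 3,293.21 = 4.55%.
Labor force participation rate = 3,293.21 / 4,630.68 = 71.12%.

Unemployment rate ≈ 4.55%; labor force participation rate ≈ 71.12%.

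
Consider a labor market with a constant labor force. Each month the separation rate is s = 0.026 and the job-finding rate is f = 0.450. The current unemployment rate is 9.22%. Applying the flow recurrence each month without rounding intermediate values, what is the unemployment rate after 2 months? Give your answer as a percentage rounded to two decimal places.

Unemployment rate after two months ≈ 6.49%.

With a fixed labor force, u_{t+1} = u_t + s·(1−u_t) − f·u_t = u_t·(1−s−f) + s.
Here 1−s−f = 0.524 and s = 0.026.
u_1 = 0.092200 × 0.524 + 0.026 = 0.074313.
u_2 = 0.074313 × 0.524 + 0.026 = 0.064940.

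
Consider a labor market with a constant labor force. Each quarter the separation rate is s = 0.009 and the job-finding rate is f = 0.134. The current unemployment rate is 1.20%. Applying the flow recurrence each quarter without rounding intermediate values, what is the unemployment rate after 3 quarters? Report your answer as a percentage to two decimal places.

With a fixed labor force, u_{t+1} = u_t + s·(1−u_t) − f·u_t = u_t·(1−s−f) + s.
Here 1−s−f = 0.857 and s = 0.009.
u_1 = 0.012000 × 0.857 + 0.009 = 0.019284.
u_2 = 0.019284 × 0.857 + 0.009 = 0.025526.
u_3 = 0.025526 × 0.857 + 0.009 = 0.030876.

Unemployment rate after three quarters ≈ 3.09%.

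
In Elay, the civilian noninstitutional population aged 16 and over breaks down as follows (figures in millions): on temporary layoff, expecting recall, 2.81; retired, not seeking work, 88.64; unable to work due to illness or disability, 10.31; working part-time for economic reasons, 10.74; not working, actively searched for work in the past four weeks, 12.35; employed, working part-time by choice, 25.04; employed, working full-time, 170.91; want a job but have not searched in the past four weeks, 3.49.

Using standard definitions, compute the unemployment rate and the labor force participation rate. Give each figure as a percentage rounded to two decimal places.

Unemployment rate ≈ 6.83%; labor force participation rate ≈ 68.41%.

Employed = 10.74 + 25.04 + 170.91 = 206.69 million (anyone who worked, including part-time for economic reasons, counts as employed).
Unemployed = 2.81 + 12.35 = 15.16 million (jobless and actively searching, or on temporary layoff).
Labor force = 206.69 + 15.16 = 221.85 million.
Not in labor force = 88.64 + 10.31 + 3.49 = 102.44 million (those not working and not actively searching are outside the labor force — including those who want a job but have given up searching).
Civilian working-age population = 221.85 + 102.44 = 324.29 million.
Unemployment rate = 15.16 / 221.85 = 6.83%.
Labor force participation rate = 221.85 / 324.29 = 68.41%.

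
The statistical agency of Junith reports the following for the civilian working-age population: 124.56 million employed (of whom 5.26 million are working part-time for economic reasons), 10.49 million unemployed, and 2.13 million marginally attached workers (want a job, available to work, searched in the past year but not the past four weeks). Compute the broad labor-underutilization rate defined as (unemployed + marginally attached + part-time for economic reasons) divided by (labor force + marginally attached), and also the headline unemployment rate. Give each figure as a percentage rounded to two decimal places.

Labor force = 124.56 + 10.49 = 135.05 million.
Numerator = 10.49 + 2.13 + 5.26 = 17.88 million.
Denominator = 135.05 + 2.13 = 137.18 million.
Broad rate = 17.88 / 137.18 = 13.03%.
Headline unemployment rate = 10.49 / 135.05 = 7.77%.

Broad underutilization rate ≈ 13.03%; headline unemployment rate ≈ 7.77%.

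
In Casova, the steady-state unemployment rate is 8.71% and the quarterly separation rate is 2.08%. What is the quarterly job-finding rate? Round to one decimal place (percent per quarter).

From u* = s/(s+f): f = s·(1−u)/u.
f = 2.08 × (1 − 0.0871) / 0.0871 = 1.8988 / 0.0871 ≈ 21.8% per quarter.

Job-finding rate ≈ 21.8% per quarter.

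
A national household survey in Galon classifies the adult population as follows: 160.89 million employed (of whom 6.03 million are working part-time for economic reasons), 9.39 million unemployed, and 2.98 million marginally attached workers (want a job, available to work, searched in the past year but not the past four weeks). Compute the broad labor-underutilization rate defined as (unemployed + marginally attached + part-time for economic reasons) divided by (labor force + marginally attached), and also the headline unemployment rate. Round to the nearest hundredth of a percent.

Broad underutilization rate ≈ 10.62%; headline unemployment rate ≈ 5.51%.

Labor force = 160.89 + 9.39 = 170.28 million.
Numerator = 9.39 + 2.98 + 6.03 = 18.40 million.
Denominator = 170.28 + 2.98 = 173.26 million.
Broad rate = 18.40 / 173.26 = 10.62%.
Headline unemployment rate = 9.39 / 170.28 = 5.51%.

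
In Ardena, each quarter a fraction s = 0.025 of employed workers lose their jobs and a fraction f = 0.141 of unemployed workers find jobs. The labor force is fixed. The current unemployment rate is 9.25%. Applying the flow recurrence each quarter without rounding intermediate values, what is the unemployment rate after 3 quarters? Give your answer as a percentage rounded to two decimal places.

With a fixed labor force, u_{t+1} = u_t + s·(1−u_t) − f·u_t = u_t·(1−s−f) + s.
Here 1−s−f = 0.834 and s = 0.025.
u_1 = 0.092500 × 0.834 + 0.025 = 0.102145.
u_2 = 0.102145 × 0.834 + 0.025 = 0.110189.
u_3 = 0.110189 × 0.834 + 0.025 = 0.116898.

Unemployment rate after three quarters ≈ 11.69%.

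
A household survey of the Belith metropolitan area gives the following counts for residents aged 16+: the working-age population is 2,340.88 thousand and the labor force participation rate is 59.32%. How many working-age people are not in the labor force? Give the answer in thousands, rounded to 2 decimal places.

About 952.27 thousand are not in the labor force.

Share not in the labor force = 1 − 0.5932 = 0.4068.
Not in labor force = 0.4068 × 2,340.88 ≈ 952.27 thousand.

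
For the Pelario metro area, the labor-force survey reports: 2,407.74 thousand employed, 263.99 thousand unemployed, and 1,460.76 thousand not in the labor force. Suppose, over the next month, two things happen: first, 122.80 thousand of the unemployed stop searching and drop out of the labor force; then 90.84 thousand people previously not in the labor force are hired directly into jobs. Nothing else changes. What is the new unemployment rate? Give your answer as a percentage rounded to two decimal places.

Initially, labor force = 2,407.74 + 263.99 = 2,671.73 thousand, so u = 263.99/2,671.73 = 9.88%.
After the first change, unemployed and labor force both fall by 122.80 → E = 2,407.74, U = 141.19, labor force = 2,548.93 thousand.
After the second change, employed and labor force both rise by 90.84; unemployed unchanged → E = 2,498.58, U = 141.19, labor force = 2,639.77 thousand.
New unemployment rate = 141.19 / 2,639.77 = 5.35%.

New unemployment rate ≈ 5.35%.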